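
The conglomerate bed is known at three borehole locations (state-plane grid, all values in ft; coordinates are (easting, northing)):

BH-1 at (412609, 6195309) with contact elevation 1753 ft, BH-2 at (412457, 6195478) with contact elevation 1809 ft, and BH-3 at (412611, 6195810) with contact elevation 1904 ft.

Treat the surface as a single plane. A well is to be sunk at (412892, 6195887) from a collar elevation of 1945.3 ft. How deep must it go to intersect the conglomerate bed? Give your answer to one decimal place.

Let the plane be z = a·E + b·N + c.
BH-2−BH-1: −152a + 169b = 56;  BH-3−BH-1: 2a + 501b = 151.
Solving gives a = −0.033167734, b = 0.301529612.
Then c = 1753 − a·412609 − b·6195309 = −1852630.81.
At (412892, 6195887): z_contact = −13694.69 + 1868243.40 − 1852630.81 = 1917.90 ft.
Depth below ground = 1945.3 − 1917.90 = 27.4 ft.

27.4 ft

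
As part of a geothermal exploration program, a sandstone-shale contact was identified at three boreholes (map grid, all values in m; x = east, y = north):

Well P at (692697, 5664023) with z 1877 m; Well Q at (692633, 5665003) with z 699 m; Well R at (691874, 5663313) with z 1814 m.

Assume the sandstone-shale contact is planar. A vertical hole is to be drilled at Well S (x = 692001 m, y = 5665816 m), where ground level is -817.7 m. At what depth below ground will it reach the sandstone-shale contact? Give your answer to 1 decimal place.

70.8 m

Two edge vectors: Well P→Well Q = (-64, 980, -1178), Well P→Well R = (-823, -710, -63).
Normal n = (Well P→Well Q) × (Well P→Well R) = (-898120, 965462, 851980).
So ∂z/∂x = −n_x/n_z = 1.054156201 and ∂z/∂y = −n_y/n_z = −1.133197962.
Intercept c from Well P: 1877 − 730210.84 + 6418459.32 = 5690125.48.
At (692001, 5665816): z_contact = 729477.15 − 6420491.15 + 5690125.48 = -888.52 m.
Depth below ground = -817.7 − (-888.52) = 70.8 m.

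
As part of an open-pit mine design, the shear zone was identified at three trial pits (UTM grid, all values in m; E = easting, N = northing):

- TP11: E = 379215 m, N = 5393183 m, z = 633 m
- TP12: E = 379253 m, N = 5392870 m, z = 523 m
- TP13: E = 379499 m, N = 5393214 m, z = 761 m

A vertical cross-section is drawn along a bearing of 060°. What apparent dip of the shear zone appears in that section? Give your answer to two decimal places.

28.94°

Let the plane be z = a·E + b·N + c.
TP12−TP11: 38a − 313b = −110;  TP13−TP11: 284a + 31b = 128.
Solving gives a = 0.40695, b = 0.40084.
Unit vector along 060° is (sin 60°, cos 60°) = (0.8660, 0.5000).
Slope in that direction = a·(0.8660) + b·(0.5000) = 0.55285.
Apparent dip = arctan|0.55285| = 28.94° (true dip is 29.7°, so apparent ≤ true as expected).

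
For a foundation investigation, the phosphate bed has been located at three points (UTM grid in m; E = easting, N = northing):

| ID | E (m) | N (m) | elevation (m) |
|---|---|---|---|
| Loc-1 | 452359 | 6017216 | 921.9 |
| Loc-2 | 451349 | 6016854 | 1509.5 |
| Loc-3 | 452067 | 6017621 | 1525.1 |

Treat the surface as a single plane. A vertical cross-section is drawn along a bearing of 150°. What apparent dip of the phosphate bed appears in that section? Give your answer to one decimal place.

Let the plane be z = a·E + b·N + c.
Loc-2−Loc-1: −1010a − 362b = 587.6;  Loc-3−Loc-1: −292a + 405b = 603.2.
Solving gives a = −0.88651, b = 0.85022.
Unit vector along 150° is (sin 150°, cos 150°) = (0.5000, -0.8660).
Slope in that direction = a·(0.5000) + b·(-0.8660) = −1.17957.
Apparent dip = arctan|1.17957| = 49.7° (true dip is 50.9°, so apparent ≤ true as expected).

49.7°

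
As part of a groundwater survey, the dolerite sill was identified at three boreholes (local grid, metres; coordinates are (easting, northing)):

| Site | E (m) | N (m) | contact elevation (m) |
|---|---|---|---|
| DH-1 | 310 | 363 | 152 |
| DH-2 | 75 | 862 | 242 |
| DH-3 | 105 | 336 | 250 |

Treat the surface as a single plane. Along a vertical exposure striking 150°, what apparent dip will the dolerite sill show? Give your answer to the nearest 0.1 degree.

Two edge vectors: DH-1→DH-2 = (-235, 499, 90), DH-1→DH-3 = (-205, -27, 98).
Normal n = (DH-1→DH-2) × (DH-1→DH-3) = (51332, 4580, 108640).
So ∂z/∂E = −n_x/n_z = −0.47250 and ∂z/∂N = −n_y/n_z = −0.04216.
Unit vector along 150° is (sin 150°, cos 150°) = (0.5000, -0.8660).
Slope in that direction = a·(0.5000) + b·(-0.8660) = −0.19974.
Apparent dip = arctan|0.19974| = 11.3° (true dip is 25.4°, so apparent ≤ true as expected).

11.3°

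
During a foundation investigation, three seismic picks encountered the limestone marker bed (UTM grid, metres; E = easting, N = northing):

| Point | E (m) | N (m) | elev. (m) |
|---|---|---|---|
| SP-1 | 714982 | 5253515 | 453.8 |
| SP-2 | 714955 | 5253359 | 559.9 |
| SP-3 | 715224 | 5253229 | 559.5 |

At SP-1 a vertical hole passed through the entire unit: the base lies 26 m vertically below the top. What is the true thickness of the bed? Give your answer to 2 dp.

Two edge vectors: SP-1→SP-2 = (-27, -156, 106.1), SP-1→SP-3 = (242, -286, 105.7).
Normal n = (SP-1→SP-2) × (SP-1→SP-3) = (13855.4, 28530.1, 45474).
So ∂z/∂E = −n_x/n_z = −0.30469 and ∂z/∂N = −n_y/n_z = −0.62739.
|∇z| = √(a²+b²) = 0.69747, so dip δ = arctan(0.69747) = 34.89°.
True thickness = vertical thickness × cos δ = 26 × cos 34.89° = 21.33 m.

21.33 m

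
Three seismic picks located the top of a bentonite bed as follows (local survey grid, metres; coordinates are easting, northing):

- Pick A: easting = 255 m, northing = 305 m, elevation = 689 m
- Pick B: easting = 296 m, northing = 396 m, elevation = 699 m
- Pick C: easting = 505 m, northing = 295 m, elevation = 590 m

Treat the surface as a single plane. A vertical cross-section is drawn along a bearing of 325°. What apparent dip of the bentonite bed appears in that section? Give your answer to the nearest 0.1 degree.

Two edge vectors: Pick A→Pick B = (41, 91, 10), Pick A→Pick C = (250, -10, -99).
Normal n = (Pick A→Pick B) × (Pick A→Pick C) = (-8909, 6559, -23160).
So ∂z/∂easting = −n_x/n_z = −0.38467 and ∂z/∂northing = −n_y/n_z = 0.28320.
Unit vector along 325° is (sin 325°, cos 325°) = (-0.5736, 0.8192).
Slope in that direction = a·(-0.5736) + b·(0.8192) = 0.45263.
Apparent dip = arctan|0.45263| = 24.4° (true dip is 25.5°, so apparent ≤ true as expected).

24.4°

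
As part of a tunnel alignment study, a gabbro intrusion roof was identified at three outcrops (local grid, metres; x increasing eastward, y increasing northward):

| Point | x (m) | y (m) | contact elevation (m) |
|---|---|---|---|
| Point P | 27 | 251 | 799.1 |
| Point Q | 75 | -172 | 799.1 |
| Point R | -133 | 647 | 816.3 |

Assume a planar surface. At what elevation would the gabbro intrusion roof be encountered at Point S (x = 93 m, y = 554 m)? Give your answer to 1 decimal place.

784.1 m

Two edge vectors: Point P→Point Q = (48, -423, 0), Point P→Point R = (-160, 396, 17.2).
Normal n = (Point P→Point Q) × (Point P→Point R) = (-7275.6, -825.6, -48672).
So ∂z/∂x = −n_x/n_z = −0.14948 and ∂z/∂y = −n_y/n_z = −0.01696.
Intercept c from Point P: 799.1 + 4.04 + 4.26 = 807.39.
At (93, 554): z = −13.9 − 9.4 + 807.39 = 784.1 m.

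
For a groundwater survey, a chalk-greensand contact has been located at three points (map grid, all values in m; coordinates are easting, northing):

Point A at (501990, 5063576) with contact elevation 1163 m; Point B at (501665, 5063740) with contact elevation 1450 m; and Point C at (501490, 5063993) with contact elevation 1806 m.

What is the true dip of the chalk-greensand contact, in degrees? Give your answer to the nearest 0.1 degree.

51.4°

Let the plane be z = a·easting + b·northing + c.
Point B−Point A: −325a + 164b = 287;  Point C−Point A: −500a + 417b = 643.
Solving gives a = −0.26580, b = 1.22326.
Gradient magnitude |∇z| = √(a² + b²) = √(0.07065 + 1.49637) = 1.25180.
True dip = arctan(1.25180) = 51.4°, dipping toward SSE (azimuth ≈ 168°).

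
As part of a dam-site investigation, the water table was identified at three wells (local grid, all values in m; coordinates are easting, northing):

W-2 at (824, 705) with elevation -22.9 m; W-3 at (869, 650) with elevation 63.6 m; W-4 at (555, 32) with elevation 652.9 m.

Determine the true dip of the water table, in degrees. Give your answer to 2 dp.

51.98°

Let the plane be z = a·easting + b·northing + c.
W-3−W-2: 45a − 55b = 86.5;  W-4−W-2: −269a − 673b = 675.8.
Solving gives a = 0.46685, b = −1.19076.
Gradient magnitude |∇z| = √(a² + b²) = √(0.21795 + 1.41791) = 1.27901.
True dip = arctan(1.27901) = 51.98°, dipping toward NNW (azimuth ≈ 339°).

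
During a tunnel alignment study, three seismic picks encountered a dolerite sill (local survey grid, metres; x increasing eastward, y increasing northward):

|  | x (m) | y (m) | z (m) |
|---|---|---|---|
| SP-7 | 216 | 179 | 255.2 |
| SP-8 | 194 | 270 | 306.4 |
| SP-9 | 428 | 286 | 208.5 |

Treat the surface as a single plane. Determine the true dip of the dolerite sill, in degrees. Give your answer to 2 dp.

Two edge vectors: SP-7→SP-8 = (-22, 91, 51.2), SP-7→SP-9 = (212, 107, -46.7).
Normal n = (SP-7→SP-8) × (SP-7→SP-9) = (-9728.1, 9827, -21646).
So ∂z/∂x = −n_x/n_z = −0.44942 and ∂z/∂y = −n_y/n_z = 0.45399.
Gradient magnitude |∇z| = √(a² + b²) = √(0.20198 + 0.20610) = 0.63881.
True dip = arctan(0.63881) = 32.57°, dipping toward SE (azimuth ≈ 135°).

32.57°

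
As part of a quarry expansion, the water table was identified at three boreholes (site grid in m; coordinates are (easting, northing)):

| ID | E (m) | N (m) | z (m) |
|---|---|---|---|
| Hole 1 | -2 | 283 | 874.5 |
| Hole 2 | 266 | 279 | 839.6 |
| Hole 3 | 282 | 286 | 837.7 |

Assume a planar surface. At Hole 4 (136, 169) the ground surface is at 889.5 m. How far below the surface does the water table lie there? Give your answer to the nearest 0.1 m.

Two edge vectors: Hole 1→Hole 2 = (268, -4, -34.9), Hole 1→Hole 3 = (284, 3, -36.8).
Normal n = (Hole 1→Hole 2) × (Hole 1→Hole 3) = (251.9, -49.2, 1940).
So ∂z/∂E = −n_x/n_z = −0.12985 and ∂z/∂N = −n_y/n_z = 0.02536.
Intercept c from Hole 1: 874.5 − 0.26 − 7.18 = 867.06.
At (136, 169): z_contact = −17.66 + 4.29 + 867.06 = 853.69 m.
Depth below ground = 889.5 − 853.69 = 35.8 m.

35.8 m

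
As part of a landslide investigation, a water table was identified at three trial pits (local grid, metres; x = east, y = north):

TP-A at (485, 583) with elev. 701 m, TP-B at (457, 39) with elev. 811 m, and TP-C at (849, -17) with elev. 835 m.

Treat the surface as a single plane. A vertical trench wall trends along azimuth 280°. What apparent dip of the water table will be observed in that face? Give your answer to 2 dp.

3.83°

Two edge vectors: TP-A→TP-B = (-28, -544, 110), TP-A→TP-C = (364, -600, 134).
Normal n = (TP-A→TP-B) × (TP-A→TP-C) = (-6896, 43792, 214816).
So ∂z/∂x = −n_x/n_z = 0.03210 and ∂z/∂y = −n_y/n_z = −0.20386.
Unit vector along 280° is (sin 280°, cos 280°) = (-0.9848, 0.1736).
Slope in that direction = a·(-0.9848) + b·(0.1736) = −0.06701.
Apparent dip = arctan|0.06701| = 3.83° (true dip is 11.7°, so apparent ≤ true as expected).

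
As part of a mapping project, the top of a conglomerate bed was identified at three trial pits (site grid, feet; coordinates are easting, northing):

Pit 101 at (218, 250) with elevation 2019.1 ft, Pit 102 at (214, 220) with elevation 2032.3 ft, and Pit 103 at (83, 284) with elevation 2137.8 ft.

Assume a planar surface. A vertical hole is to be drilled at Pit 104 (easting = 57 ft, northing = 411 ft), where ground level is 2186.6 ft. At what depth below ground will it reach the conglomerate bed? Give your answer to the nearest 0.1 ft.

63.6 ft

Let the plane be z = a·easting + b·northing + c.
Pit 102−Pit 101: −4a − 30b = 13.2;  Pit 103−Pit 101: −135a + 34b = 118.7.
Solving gives a = −0.95791, b = −0.31228.
Then c = 2019.1 − a·218 − b·250 = 2305.99.
At (57, 411): z_contact = −54.60 − 128.35 + 2305.99 = 2123.05 ft.
Depth below ground = 2186.6 − 2123.05 = 63.6 ft.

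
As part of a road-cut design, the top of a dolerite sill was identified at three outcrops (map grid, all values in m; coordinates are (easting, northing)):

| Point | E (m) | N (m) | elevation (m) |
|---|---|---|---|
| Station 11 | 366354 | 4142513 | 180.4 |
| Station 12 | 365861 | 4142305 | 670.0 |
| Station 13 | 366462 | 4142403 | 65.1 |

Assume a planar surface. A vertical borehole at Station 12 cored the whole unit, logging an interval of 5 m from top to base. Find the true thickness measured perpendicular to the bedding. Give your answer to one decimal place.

Two edge vectors: Station 11→Station 12 = (-493, -208, 489.6), Station 11→Station 13 = (108, -110, -115.3).
Normal n = (Station 11→Station 12) × (Station 11→Station 13) = (77838.4, -3966.1, 76694).
So ∂z/∂E = −n_x/n_z = −1.01492 and ∂z/∂N = −n_y/n_z = 0.05171.
|∇z| = √(a²+b²) = 1.01624, so dip δ = arctan(1.01624) = 45.46°.
True thickness = vertical thickness × cos δ = 5 × cos 45.46° = 3.5 m.

3.5 m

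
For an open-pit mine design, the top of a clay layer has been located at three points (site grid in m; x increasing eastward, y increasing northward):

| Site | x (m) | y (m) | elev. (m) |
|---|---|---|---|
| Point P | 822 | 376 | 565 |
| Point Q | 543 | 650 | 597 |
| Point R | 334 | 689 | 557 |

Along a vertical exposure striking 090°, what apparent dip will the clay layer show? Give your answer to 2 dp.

14.75°

Two edge vectors: Point P→Point Q = (-279, 274, 32), Point P→Point R = (-488, 313, -8).
Normal n = (Point P→Point Q) × (Point P→Point R) = (-12208, -17848, 46385).
So ∂z/∂x = −n_x/n_z = 0.26319 and ∂z/∂y = −n_y/n_z = 0.38478.
Unit vector along 090° is (sin 90°, cos 90°) = (1.0000, 0.0000).
Slope in that direction = a·(1.0000) + b·(0.0000) = 0.26319.
Apparent dip = arctan|0.26319| = 14.75° (true dip is 25.0°, so apparent ≤ true as expected).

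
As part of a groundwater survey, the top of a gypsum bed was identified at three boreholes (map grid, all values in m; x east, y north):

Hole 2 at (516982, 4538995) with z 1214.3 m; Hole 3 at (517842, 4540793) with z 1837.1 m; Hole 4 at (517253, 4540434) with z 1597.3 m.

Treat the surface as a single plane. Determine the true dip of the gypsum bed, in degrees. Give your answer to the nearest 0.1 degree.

19.3°

Let the plane be z = a·x + b·y + c.
Hole 3−Hole 2: 860a + 1798b = 622.8;  Hole 4−Hole 2: 271a + 1439b = 383.
Solving gives a = 0.27666, b = 0.21405.
Gradient magnitude |∇z| = √(a² + b²) = √(0.07654 + 0.04582) = 0.34980.
True dip = arctan(0.34980) = 19.3°, dipping toward SW (azimuth ≈ 232°).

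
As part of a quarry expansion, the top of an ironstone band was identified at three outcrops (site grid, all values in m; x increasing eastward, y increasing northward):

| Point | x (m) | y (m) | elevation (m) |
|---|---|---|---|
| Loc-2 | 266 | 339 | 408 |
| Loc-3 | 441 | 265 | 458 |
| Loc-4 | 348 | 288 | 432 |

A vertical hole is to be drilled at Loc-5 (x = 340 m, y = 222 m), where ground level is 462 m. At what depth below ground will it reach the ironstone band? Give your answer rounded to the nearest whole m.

30 m

Let the plane be z = a·x + b·y + c.
Loc-3−Loc-2: 175a − 74b = 50;  Loc-4−Loc-2: 82a − 51b = 24.
Solving gives a = 0.27091, b = −0.03500.
Then c = 408 − a·266 − b·339 = 347.80.
At (340, 222): z_contact = 92.1 − 7.8 + 347.80 = 432.1 m.
Depth below ground = 462 − 432.1 = 30 m.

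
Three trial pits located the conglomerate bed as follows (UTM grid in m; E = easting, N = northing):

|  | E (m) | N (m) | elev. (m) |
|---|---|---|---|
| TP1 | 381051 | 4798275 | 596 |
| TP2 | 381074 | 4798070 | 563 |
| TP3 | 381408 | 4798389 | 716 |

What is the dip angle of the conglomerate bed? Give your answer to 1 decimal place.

18.5°

Two edge vectors: TP1→TP2 = (23, -205, -33), TP1→TP3 = (357, 114, 120).
Normal n = (TP1→TP2) × (TP1→TP3) = (-20838, -14541, 75807).
So ∂z/∂E = −n_x/n_z = 0.27488 and ∂z/∂N = −n_y/n_z = 0.19182.
Gradient magnitude |∇z| = √(a² + b²) = √(0.07556 + 0.03679) = 0.33519.
True dip = arctan(0.33519) = 18.5°, dipping toward SW (azimuth ≈ 235°).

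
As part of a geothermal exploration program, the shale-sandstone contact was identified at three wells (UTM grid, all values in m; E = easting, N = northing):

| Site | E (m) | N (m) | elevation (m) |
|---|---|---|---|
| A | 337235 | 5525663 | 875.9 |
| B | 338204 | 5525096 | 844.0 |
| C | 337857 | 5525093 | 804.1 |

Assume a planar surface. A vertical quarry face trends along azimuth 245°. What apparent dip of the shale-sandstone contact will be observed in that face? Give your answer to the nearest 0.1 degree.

11.7°

Two edge vectors: A→B = (969, -567, -31.9), A→C = (622, -570, -71.8).
Normal n = (A→B) × (A→C) = (22527.6, 49732.4, -199656).
So ∂z/∂E = −n_x/n_z = 0.11283 and ∂z/∂N = −n_y/n_z = 0.24909.
Unit vector along 245° is (sin 245°, cos 245°) = (-0.9063, -0.4226).
Slope in that direction = a·(-0.9063) + b·(-0.4226) = −0.20753.
Apparent dip = arctan|0.20753| = 11.7° (true dip is 15.3°, so apparent ≤ true as expected).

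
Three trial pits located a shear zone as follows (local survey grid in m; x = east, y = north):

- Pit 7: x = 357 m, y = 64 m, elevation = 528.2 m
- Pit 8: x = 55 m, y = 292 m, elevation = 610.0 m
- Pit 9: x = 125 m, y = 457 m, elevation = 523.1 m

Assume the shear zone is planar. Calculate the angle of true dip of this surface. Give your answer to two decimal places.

Two edge vectors: Pit 7→Pit 8 = (-302, 228, 81.8), Pit 7→Pit 9 = (-232, 393, -5.1).
Normal n = (Pit 7→Pit 8) × (Pit 7→Pit 9) = (-33310.2, -20517.8, -65790).
So ∂z/∂x = −n_x/n_z = −0.50631 and ∂z/∂y = −n_y/n_z = −0.31187.
Gradient magnitude |∇z| = √(a² + b²) = √(0.25635 + 0.09726) = 0.59465.
True dip = arctan(0.59465) = 30.74°, dipping toward ENE (azimuth ≈ 058°).

30.74°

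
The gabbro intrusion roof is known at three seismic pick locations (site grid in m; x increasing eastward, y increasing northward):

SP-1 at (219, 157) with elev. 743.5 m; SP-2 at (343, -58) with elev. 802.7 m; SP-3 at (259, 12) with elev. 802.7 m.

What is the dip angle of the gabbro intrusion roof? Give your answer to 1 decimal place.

34.6°

Let the plane be z = a·x + b·y + c.
SP-2−SP-1: 124a − 215b = 59.2;  SP-3−SP-1: 40a − 145b = 59.2.
Solving gives a = −0.44179, b = −0.53015.
Gradient magnitude |∇z| = √(a² + b²) = √(0.19518 + 0.28106) = 0.69010.
True dip = arctan(0.69010) = 34.6°, dipping toward NE (azimuth ≈ 040°).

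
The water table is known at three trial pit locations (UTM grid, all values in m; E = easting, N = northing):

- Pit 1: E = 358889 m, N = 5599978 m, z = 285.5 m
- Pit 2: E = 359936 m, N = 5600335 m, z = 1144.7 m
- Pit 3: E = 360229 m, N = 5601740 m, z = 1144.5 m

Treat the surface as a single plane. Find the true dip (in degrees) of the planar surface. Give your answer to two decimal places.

Let the plane be z = a·E + b·N + c.
Pit 2−Pit 1: 1047a + 357b = 859.2;  Pit 3−Pit 1: 1340a + 1762b = 859.
Solving gives a = 0.88350, b = −0.18439.
Gradient magnitude |∇z| = √(a² + b²) = √(0.78058 + 0.03400) = 0.90254.
True dip = arctan(0.90254) = 42.07°, dipping toward WNW (azimuth ≈ 282°).

42.07°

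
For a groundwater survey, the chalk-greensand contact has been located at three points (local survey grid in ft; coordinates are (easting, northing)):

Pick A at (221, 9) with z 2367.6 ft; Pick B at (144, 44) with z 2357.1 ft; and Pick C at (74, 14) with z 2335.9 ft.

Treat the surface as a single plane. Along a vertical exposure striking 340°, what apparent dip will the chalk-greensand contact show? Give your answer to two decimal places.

5.78°

Let the plane be z = a·E + b·N + c.
Pick B−Pick A: −77a + 35b = −10.5;  Pick C−Pick A: −147a + 5b = −31.7.
Solving gives a = 0.22206, b = 0.18853.
Unit vector along 340° is (sin 340°, cos 340°) = (-0.3420, 0.9397).
Slope in that direction = a·(-0.3420) + b·(0.9397) = 0.10121.
Apparent dip = arctan|0.10121| = 5.78° (true dip is 16.2°, so apparent ≤ true as expected).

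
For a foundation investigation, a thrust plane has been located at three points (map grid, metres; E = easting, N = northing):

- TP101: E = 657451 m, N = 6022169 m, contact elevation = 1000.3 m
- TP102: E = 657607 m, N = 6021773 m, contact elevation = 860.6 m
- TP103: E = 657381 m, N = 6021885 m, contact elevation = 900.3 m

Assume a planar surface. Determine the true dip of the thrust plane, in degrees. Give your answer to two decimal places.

Two edge vectors: TP101→TP102 = (156, -396, -139.7), TP101→TP103 = (-70, -284, -100).
Normal n = (TP101→TP102) × (TP101→TP103) = (-74.8, 25379, -72024).
So ∂z/∂E = −n_x/n_z = −0.00104 and ∂z/∂N = −n_y/n_z = 0.35237.
Gradient magnitude |∇z| = √(a² + b²) = √(0.00000 + 0.12416) = 0.35237.
True dip = arctan(0.35237) = 19.41°, dipping toward S (azimuth ≈ 180°).

19.41°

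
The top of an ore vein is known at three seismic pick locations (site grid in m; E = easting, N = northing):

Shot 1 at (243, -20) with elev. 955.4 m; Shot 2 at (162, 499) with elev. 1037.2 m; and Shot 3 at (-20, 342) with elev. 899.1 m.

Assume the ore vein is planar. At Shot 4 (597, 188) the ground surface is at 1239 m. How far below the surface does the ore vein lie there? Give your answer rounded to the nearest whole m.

Two edge vectors: Shot 1→Shot 2 = (-81, 519, 81.8), Shot 1→Shot 3 = (-263, 362, -56.3).
Normal n = (Shot 1→Shot 2) × (Shot 1→Shot 3) = (-58831.3, -26073.7, 107175).
So ∂z/∂E = −n_x/n_z = 0.54893 and ∂z/∂N = −n_y/n_z = 0.24328.
Intercept c from Shot 1: 955.4 − 133.39 + 4.87 = 826.88.
At (597, 188): z_contact = 327.7 + 45.7 + 826.88 = 1200.3 m.
Depth below ground = 1239 − 1200.3 = 39 m.

39 m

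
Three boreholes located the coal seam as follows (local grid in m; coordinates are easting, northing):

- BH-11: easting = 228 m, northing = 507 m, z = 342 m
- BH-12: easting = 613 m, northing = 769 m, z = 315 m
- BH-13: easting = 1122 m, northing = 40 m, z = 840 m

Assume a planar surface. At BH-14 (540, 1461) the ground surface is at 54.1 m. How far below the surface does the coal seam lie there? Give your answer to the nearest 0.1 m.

120.7 m

Two edge vectors: BH-11→BH-12 = (385, 262, -27), BH-11→BH-13 = (894, -467, 498).
Normal n = (BH-11→BH-12) × (BH-11→BH-13) = (117867, -215868, -414023).
So ∂z/∂easting = −n_x/n_z = 0.284687 and ∂z/∂northing = −n_y/n_z = −0.521391.
Intercept c from BH-11: 342 − 64.91 + 264.35 = 541.44.
At (540, 1461): z_contact = 153.73 − 761.75 + 541.44 = -66.58 m.
Depth below ground = 54.1 − (-66.58) = 120.7 m.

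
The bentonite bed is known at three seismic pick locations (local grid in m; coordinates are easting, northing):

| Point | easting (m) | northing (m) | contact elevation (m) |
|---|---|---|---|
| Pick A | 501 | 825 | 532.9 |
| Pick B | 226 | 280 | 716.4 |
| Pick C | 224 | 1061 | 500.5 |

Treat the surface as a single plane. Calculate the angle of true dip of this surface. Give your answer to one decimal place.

16.8°

Two edge vectors: Pick A→Pick B = (-275, -545, 183.5), Pick A→Pick C = (-277, 236, -32.4).
Normal n = (Pick A→Pick B) × (Pick A→Pick C) = (-25648, -59739.5, -215865).
So ∂z/∂easting = −n_x/n_z = −0.11882 and ∂z/∂northing = −n_y/n_z = −0.27674.
Gradient magnitude |∇z| = √(a² + b²) = √(0.01412 + 0.07659) = 0.30117.
True dip = arctan(0.30117) = 16.8°, dipping toward NNE (azimuth ≈ 023°).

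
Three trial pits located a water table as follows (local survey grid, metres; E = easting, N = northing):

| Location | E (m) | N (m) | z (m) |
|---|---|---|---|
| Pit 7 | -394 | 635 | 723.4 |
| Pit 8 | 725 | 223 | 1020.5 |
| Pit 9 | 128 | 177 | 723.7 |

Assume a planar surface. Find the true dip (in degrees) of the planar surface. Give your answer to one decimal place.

34.7°

Let the plane be z = a·E + b·N + c.
Pit 8−Pit 7: 1119a − 412b = 297.1;  Pit 9−Pit 7: 522a − 458b = 0.3.
Solving gives a = 0.45706, b = 0.52028.
Gradient magnitude |∇z| = √(a² + b²) = √(0.20891 + 0.27069) = 0.69253.
True dip = arctan(0.69253) = 34.7°, dipping toward SW (azimuth ≈ 221°).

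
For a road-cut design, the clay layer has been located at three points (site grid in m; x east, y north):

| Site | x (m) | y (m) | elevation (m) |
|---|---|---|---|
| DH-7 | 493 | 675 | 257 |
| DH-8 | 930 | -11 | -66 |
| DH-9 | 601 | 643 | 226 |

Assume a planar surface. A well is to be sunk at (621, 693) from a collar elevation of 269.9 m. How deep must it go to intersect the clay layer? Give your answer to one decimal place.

29.8 m

Two edge vectors: DH-7→DH-8 = (437, -686, -323), DH-7→DH-9 = (108, -32, -31).
Normal n = (DH-7→DH-8) × (DH-7→DH-9) = (10930, -21337, 60104).
So ∂z/∂x = −n_x/n_z = −0.18185 and ∂z/∂y = −n_y/n_z = 0.35500.
Intercept c from DH-7: 257 + 89.65 − 239.63 = 107.03.
At (621, 693): z_contact = −112.93 + 246.02 + 107.03 = 240.11 m.
Depth below ground = 269.9 − 240.11 = 29.8 m.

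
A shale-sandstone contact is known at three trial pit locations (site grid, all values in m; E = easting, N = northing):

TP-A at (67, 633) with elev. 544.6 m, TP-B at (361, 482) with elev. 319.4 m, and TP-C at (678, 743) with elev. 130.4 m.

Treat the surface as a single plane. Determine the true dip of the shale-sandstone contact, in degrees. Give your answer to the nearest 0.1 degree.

35.5°

Let the plane be z = a·E + b·N + c.
TP-B−TP-A: 294a − 151b = −225.2;  TP-C−TP-A: 611a + 110b = −414.2.
Solving gives a = −0.70077, b = 0.12698.
Gradient magnitude |∇z| = √(a² + b²) = √(0.49107 + 0.01613) = 0.71218.
True dip = arctan(0.71218) = 35.5°, dipping toward E (azimuth ≈ 100°).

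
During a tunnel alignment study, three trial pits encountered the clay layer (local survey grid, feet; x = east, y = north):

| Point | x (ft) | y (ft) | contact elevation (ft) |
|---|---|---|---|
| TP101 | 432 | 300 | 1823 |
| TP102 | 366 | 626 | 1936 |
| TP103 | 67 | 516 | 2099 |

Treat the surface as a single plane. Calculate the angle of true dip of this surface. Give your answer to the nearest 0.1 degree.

33.6°

Two edge vectors: TP101→TP102 = (-66, 326, 113), TP101→TP103 = (-365, 216, 276).
Normal n = (TP101→TP102) × (TP101→TP103) = (65568, -23029, 104734).
So ∂z/∂x = −n_x/n_z = −0.62604 and ∂z/∂y = −n_y/n_z = 0.21988.
Gradient magnitude |∇z| = √(a² + b²) = √(0.39193 + 0.04835) = 0.66353.
True dip = arctan(0.66353) = 33.6°, dipping toward ESE (azimuth ≈ 109°).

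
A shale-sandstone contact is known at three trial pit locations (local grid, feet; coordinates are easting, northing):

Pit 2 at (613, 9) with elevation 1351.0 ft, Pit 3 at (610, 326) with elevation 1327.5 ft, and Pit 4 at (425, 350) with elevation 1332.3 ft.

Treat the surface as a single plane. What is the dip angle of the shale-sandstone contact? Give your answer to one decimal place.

Two edge vectors: Pit 2→Pit 3 = (-3, 317, -23.5), Pit 2→Pit 4 = (-188, 341, -18.7).
Normal n = (Pit 2→Pit 3) × (Pit 2→Pit 4) = (2085.6, 4361.9, 58573).
So ∂z/∂easting = −n_x/n_z = −0.03561 and ∂z/∂northing = −n_y/n_z = −0.07447.
Gradient magnitude |∇z| = √(a² + b²) = √(0.00127 + 0.00555) = 0.08254.
True dip = arctan(0.08254) = 4.7°, dipping toward NNE (azimuth ≈ 026°).

4.7°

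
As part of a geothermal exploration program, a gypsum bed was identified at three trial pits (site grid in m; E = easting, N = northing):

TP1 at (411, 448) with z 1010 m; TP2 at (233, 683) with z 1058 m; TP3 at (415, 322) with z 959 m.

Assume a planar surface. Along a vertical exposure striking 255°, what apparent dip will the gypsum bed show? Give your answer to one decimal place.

20.5°

Let the plane be z = a·E + b·N + c.
TP2−TP1: −178a + 235b = 48;  TP3−TP1: 4a − 126b = −51.
Solving gives a = 0.27629, b = 0.41353.
Unit vector along 255° is (sin 255°, cos 255°) = (-0.9659, -0.2588).
Slope in that direction = a·(-0.9659) + b·(-0.2588) = −0.37391.
Apparent dip = arctan|0.37391| = 20.5° (true dip is 26.4°, so apparent ≤ true as expected).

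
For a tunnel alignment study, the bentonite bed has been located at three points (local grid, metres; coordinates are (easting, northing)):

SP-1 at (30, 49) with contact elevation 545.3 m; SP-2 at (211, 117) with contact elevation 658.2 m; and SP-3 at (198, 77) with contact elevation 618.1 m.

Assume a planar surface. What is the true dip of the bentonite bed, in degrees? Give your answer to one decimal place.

43.6°

Two edge vectors: SP-1→SP-2 = (181, 68, 112.9), SP-1→SP-3 = (168, 28, 72.8).
Normal n = (SP-1→SP-2) × (SP-1→SP-3) = (1789.2, 5790.4, -6356).
So ∂z/∂E = −n_x/n_z = 0.28150 and ∂z/∂N = −n_y/n_z = 0.91101.
Gradient magnitude |∇z| = √(a² + b²) = √(0.07924 + 0.82995) = 0.95351.
True dip = arctan(0.95351) = 43.6°, dipping toward SSW (azimuth ≈ 197°).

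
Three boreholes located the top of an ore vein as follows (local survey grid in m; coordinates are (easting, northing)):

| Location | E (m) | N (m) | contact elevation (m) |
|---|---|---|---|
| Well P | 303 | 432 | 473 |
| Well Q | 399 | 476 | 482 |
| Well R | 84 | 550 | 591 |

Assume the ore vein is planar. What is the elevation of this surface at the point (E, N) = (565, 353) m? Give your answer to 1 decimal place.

371.3 m

Two edge vectors: Well P→Well Q = (96, 44, 9), Well P→Well R = (-219, 118, 118).
Normal n = (Well P→Well Q) × (Well P→Well R) = (4130, -13299, 20964).
So ∂z/∂E = −n_x/n_z = −0.19700 and ∂z/∂N = −n_y/n_z = 0.63437.
Intercept c from Well P: 473 + 59.69 − 274.05 = 258.64.
At (565, 353): z = −111.3 + 223.9 + 258.64 = 371.3 m.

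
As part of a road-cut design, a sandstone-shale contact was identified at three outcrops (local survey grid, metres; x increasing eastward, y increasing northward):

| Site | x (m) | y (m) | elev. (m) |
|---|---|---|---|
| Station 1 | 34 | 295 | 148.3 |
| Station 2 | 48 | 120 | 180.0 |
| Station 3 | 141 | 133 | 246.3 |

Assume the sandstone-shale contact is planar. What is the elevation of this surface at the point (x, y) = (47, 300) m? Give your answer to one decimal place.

Two edge vectors: Station 1→Station 2 = (14, -175, 31.7), Station 1→Station 3 = (107, -162, 98).
Normal n = (Station 1→Station 2) × (Station 1→Station 3) = (-12014.6, 2019.9, 16457).
So ∂z/∂x = −n_x/n_z = 0.73006 and ∂z/∂y = −n_y/n_z = −0.12274.
Intercept c from Station 1: 148.3 − 24.82 + 36.21 = 159.69.
At (47, 300): z = 34.3 − 36.8 + 159.69 = 157.2 m.

157.2 m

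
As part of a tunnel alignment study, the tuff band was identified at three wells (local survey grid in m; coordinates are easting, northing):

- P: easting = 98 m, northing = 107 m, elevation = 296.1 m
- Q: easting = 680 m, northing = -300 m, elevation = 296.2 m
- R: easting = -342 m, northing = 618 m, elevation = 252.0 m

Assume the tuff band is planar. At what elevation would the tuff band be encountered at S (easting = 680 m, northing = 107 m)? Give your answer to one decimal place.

208.1 m

Two edge vectors: P→Q = (582, -407, 0.1), P→R = (-440, 511, -44.1).
Normal n = (P→Q) × (P→R) = (17897.6, 25622.2, 118322).
So ∂z/∂easting = −n_x/n_z = −0.15126 and ∂z/∂northing = −n_y/n_z = −0.21655.
Intercept c from P: 296.1 + 14.82 + 23.17 = 334.09.
At (680, 107): z = −102.9 − 23.2 + 334.09 = 208.1 m.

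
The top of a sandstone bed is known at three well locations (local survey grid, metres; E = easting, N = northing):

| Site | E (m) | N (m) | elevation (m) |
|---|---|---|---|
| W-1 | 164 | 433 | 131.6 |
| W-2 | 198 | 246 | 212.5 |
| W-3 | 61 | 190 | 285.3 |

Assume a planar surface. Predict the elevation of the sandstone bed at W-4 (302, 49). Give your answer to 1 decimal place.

275.2 m

Two edge vectors: W-1→W-2 = (34, -187, 80.9), W-1→W-3 = (-103, -243, 153.7).
Normal n = (W-1→W-2) × (W-1→W-3) = (-9083.2, -13558.5, -27523).
So ∂z/∂E = −n_x/n_z = −0.33002 and ∂z/∂N = −n_y/n_z = −0.49262.
Intercept c from W-1: 131.6 + 54.12 + 213.31 = 399.03.
At (302, 49): z = −99.7 − 24.1 + 399.03 = 275.2 m.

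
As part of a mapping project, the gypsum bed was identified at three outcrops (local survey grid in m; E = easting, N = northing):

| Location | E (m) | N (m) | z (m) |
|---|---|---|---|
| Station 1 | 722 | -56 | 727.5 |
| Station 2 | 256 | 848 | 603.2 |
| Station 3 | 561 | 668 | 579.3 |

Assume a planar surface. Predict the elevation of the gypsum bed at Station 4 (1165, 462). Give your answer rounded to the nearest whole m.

494 m

Two edge vectors: Station 1→Station 2 = (-466, 904, -124.3), Station 1→Station 3 = (-161, 724, -148.2).
Normal n = (Station 1→Station 2) × (Station 1→Station 3) = (-43979.6, -49048.9, -191840).
So ∂z/∂E = −n_x/n_z = −0.22925 and ∂z/∂N = −n_y/n_z = −0.25568.
Intercept c from Station 1: 727.5 + 165.52 − 14.32 = 878.70.
At (1165, 462): z = −267.1 − 118.1 + 878.70 = 493.5 m.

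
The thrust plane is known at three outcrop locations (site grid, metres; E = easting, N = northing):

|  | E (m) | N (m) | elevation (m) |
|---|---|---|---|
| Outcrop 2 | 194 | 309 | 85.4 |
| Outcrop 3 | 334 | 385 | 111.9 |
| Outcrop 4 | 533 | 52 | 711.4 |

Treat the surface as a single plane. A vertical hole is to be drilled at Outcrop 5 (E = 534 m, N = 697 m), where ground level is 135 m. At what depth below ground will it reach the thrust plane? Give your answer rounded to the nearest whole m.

244 m

Two edge vectors: Outcrop 2→Outcrop 3 = (140, 76, 26.5), Outcrop 2→Outcrop 4 = (339, -257, 626).
Normal n = (Outcrop 2→Outcrop 3) × (Outcrop 2→Outcrop 4) = (54386.5, -78656.5, -61744).
So ∂z/∂E = −n_x/n_z = 0.88084 and ∂z/∂N = −n_y/n_z = −1.27391.
Intercept c from Outcrop 2: 85.4 − 170.88 + 393.64 = 308.16.
At (534, 697): z_contact = 470.4 − 887.9 + 308.16 = -109.4 m.
Depth below ground = 135 − (-109.4) = 244 m.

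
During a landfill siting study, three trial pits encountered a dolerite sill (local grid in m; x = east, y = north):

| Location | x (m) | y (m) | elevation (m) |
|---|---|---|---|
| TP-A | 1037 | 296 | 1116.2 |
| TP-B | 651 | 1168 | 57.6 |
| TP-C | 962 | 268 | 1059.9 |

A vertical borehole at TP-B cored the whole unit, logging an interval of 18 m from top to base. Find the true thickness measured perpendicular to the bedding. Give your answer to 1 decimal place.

11.1 m

Two edge vectors: TP-A→TP-B = (-386, 872, -1058.6), TP-A→TP-C = (-75, -28, -56.3).
Normal n = (TP-A→TP-B) × (TP-A→TP-C) = (-78734.4, 57663.2, 76208).
So ∂z/∂x = −n_x/n_z = 1.03315 and ∂z/∂y = −n_y/n_z = −0.75666.
|∇z| = √(a²+b²) = 1.28060, so dip δ = arctan(1.28060) = 52.01°.
True thickness = vertical thickness × cos δ = 18 × cos 52.01° = 11.1 m.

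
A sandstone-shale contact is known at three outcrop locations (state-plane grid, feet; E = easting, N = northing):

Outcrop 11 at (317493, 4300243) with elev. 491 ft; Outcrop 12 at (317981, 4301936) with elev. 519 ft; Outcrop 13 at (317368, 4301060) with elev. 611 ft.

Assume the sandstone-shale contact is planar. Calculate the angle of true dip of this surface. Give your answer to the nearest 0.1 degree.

Let the plane be z = a·E + b·N + c.
Outcrop 12−Outcrop 11: 488a + 1693b = 28;  Outcrop 13−Outcrop 11: −125a + 817b = 120.
Solving gives a = −0.29539, b = 0.10168.
Gradient magnitude |∇z| = √(a² + b²) = √(0.08726 + 0.01034) = 0.31240.
True dip = arctan(0.31240) = 17.3°, dipping toward ESE (azimuth ≈ 109°).

17.3°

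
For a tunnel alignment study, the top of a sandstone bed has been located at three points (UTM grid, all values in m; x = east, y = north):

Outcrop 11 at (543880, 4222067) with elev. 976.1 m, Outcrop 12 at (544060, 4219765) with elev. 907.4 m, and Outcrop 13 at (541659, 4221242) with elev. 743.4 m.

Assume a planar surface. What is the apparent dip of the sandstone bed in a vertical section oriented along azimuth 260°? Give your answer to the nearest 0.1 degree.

5.5°

Let the plane be z = a·x + b·y + c.
Outcrop 12−Outcrop 11: 180a − 2302b = −68.7;  Outcrop 13−Outcrop 11: −2221a − 825b = −232.7.
Solving gives a = 0.09104, b = 0.03696.
Unit vector along 260° is (sin 260°, cos 260°) = (-0.9848, -0.1736).
Slope in that direction = a·(-0.9848) + b·(-0.1736) = −0.09608.
Apparent dip = arctan|0.09608| = 5.5° (true dip is 5.6°, so apparent ≤ true as expected).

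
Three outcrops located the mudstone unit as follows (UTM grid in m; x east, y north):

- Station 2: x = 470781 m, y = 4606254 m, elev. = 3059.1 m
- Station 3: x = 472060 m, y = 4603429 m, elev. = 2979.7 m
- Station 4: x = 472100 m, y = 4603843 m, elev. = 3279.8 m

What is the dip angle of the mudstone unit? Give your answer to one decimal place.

54.5°

Two edge vectors: Station 2→Station 3 = (1279, -2825, -79.4), Station 2→Station 4 = (1319, -2411, 220.7).
Normal n = (Station 2→Station 3) × (Station 2→Station 4) = (-814910.9, -387003.9, 642506).
So ∂z/∂x = −n_x/n_z = 1.26833 and ∂z/∂y = −n_y/n_z = 0.60234.
Gradient magnitude |∇z| = √(a² + b²) = √(1.60867 + 0.36281) = 1.40409.
True dip = arctan(1.40409) = 54.5°, dipping toward WSW (azimuth ≈ 245°).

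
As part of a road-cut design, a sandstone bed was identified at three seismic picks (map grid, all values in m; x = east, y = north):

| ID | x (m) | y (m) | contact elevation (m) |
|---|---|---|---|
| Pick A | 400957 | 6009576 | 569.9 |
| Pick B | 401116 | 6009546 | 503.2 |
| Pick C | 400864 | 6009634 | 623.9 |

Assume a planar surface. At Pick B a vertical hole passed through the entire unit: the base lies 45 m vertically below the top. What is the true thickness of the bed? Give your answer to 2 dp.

40.10 m

Let the plane be z = a·x + b·y + c.
Pick B−Pick A: 159a − 30b = −66.7;  Pick C−Pick A: −93a + 58b = 54.
Solving gives a = −0.34960, b = 0.37048.
|∇z| = √(a²+b²) = 0.50938, so dip δ = arctan(0.50938) = 26.99°.
True thickness = vertical thickness × cos δ = 45 × cos 26.99° = 40.10 m.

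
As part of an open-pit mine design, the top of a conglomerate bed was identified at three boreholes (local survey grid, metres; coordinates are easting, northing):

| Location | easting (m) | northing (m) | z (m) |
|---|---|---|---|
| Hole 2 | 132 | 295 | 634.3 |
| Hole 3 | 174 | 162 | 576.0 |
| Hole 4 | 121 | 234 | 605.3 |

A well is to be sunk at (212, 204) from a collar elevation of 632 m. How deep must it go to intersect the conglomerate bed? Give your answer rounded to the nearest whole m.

Two edge vectors: Hole 2→Hole 3 = (42, -133, -58.3), Hole 2→Hole 4 = (-11, -61, -29).
Normal n = (Hole 2→Hole 3) × (Hole 2→Hole 4) = (300.7, 1859.3, -4025).
So ∂z/∂easting = −n_x/n_z = 0.07471 and ∂z/∂northing = −n_y/n_z = 0.46194.
Intercept c from Hole 2: 634.3 − 9.86 − 136.27 = 488.17.
At (212, 204): z_contact = 15.8 + 94.2 + 488.17 = 598.2 m.
Depth below ground = 632 − 598.2 = 34 m.

34 m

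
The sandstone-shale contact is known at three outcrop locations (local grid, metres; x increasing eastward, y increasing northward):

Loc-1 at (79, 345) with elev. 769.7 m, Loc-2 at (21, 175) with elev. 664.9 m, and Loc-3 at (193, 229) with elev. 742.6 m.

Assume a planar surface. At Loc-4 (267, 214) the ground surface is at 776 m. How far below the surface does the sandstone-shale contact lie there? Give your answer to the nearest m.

Let the plane be z = a·x + b·y + c.
Loc-2−Loc-1: −58a − 170b = −104.8;  Loc-3−Loc-1: 114a − 116b = −27.1.
Solving gives a = 0.28918, b = 0.51781.
Then c = 769.7 − a·79 − b·345 = 568.21.
At (267, 214): z_contact = 77.2 + 110.8 + 568.21 = 756.2 m.
Depth below ground = 776 − 756.2 = 20 m.

20 m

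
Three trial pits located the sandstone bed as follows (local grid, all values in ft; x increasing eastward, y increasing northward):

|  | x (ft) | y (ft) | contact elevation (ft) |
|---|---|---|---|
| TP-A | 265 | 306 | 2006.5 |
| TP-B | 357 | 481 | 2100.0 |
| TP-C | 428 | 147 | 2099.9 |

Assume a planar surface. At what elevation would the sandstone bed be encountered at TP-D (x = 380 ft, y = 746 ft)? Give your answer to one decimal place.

2157.5 ft

Two edge vectors: TP-A→TP-B = (92, 175, 93.5), TP-A→TP-C = (163, -159, 93.4).
Normal n = (TP-A→TP-B) × (TP-A→TP-C) = (31211.5, 6647.7, -43153).
So ∂z/∂x = −n_x/n_z = 0.72328 and ∂z/∂y = −n_y/n_z = 0.15405.
Intercept c from TP-A: 2006.5 − 191.67 − 47.14 = 1767.69.
At (380, 746): z = 274.8 + 114.9 + 1767.69 = 2157.5 ft.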